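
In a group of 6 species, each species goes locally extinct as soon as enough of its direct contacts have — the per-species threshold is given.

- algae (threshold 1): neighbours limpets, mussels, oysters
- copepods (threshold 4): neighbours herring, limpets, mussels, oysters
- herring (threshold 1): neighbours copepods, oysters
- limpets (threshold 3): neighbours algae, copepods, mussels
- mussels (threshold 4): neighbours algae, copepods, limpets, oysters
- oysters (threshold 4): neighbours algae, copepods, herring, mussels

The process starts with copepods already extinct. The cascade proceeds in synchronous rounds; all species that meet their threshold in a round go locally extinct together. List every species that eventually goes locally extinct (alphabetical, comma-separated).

copepods, herring

Round 1 — copepods goes locally extinct (initial).
Round 2 — checking thresholds:
  herring: 1 of 2 neighbours ≥ 1, goes locally extinct.
  limpets: 1 of 3 neighbours < 3, holds.
  mussels: 1 of 4 neighbours < 4, holds.
  oysters: 1 of 4 neighbours < 4, holds.
Round 3 — no new extinctions; cascade stops.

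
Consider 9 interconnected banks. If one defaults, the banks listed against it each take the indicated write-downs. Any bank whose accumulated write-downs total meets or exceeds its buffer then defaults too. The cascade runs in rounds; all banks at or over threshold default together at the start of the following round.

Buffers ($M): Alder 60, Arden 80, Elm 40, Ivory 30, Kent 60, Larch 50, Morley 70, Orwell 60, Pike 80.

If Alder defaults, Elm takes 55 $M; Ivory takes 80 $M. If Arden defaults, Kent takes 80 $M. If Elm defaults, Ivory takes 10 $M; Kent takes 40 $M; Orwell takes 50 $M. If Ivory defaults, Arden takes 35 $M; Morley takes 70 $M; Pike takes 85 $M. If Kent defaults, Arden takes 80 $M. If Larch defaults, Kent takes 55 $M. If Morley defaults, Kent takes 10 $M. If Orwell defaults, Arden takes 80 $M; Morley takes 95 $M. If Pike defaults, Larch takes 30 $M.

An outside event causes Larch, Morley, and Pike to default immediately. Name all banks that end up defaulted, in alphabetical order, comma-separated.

Round 1 — Larch, Morley, Pike default (initial).
  Kent: +55+10 → 65 ≥ 60
Round 2 — Kent defaults.
  Arden: +80 → 80 ≥ 80
Round 3 — Arden defaults.
No further defaults.

Arden, Kent, Larch, Morley, Pike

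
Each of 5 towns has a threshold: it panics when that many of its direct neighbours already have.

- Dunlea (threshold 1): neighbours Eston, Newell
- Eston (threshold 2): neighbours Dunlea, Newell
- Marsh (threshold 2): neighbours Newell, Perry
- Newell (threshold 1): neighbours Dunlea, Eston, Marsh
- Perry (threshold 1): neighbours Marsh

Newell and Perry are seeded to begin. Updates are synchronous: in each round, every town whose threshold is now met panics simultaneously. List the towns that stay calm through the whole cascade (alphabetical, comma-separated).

none

Round 1 — Newell, Perry panic (initial).
Round 2 — checking thresholds:
  Dunlea: 1 of 2 neighbours ≥ 1, panics.
  Eston: 1 of 2 neighbours < 2, below threshold.
  Marsh: 2 of 2 neighbours ≥ 2, panics.
Round 3 — checking thresholds:
  Eston: 2 of 2 neighbours ≥ 2, panics.
Round 4 — no new panics; cascade stops.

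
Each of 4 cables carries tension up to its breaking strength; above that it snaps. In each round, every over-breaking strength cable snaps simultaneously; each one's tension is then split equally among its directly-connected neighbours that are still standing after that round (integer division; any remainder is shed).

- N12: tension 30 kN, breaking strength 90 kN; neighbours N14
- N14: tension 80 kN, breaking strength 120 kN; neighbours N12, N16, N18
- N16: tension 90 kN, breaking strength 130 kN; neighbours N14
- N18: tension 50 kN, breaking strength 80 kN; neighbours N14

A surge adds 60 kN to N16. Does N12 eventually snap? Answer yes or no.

Round 1 — N16 at 150 > 130. N16 snaps.
  N16 sheds 150 kN to N14: 150 each.
    N14: 80+150 = 230 > 120
Round 2 — N14 snaps.
  N14 sheds 230 kN to N12, N18: 115 each.
    N12: 30+115 = 145 > 90
    N18: 50+115 = 165 > 80
Round 3 — N12, N18 snap.
  N12 sheds 145 kN: no online neighbours, lost.
  N18 sheds 165 kN: no online neighbours, lost.
No further breaks.

yes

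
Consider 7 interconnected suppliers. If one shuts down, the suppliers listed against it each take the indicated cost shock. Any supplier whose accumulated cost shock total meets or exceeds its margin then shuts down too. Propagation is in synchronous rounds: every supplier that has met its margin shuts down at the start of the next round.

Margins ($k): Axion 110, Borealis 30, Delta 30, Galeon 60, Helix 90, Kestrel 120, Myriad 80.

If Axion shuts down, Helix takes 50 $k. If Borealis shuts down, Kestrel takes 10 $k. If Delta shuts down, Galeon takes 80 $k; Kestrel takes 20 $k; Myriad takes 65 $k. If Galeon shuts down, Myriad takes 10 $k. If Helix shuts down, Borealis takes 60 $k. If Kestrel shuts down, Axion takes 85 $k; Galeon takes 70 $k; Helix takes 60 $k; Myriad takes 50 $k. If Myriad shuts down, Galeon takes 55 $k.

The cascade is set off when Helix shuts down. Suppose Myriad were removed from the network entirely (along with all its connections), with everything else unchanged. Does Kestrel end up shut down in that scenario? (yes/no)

no

With Myriad removed:
Round 1 — Helix shuts down (initial).
  Borealis: +60 → 60 ≥ 30
Round 2 — Borealis shuts down.
  Kestrel: +10 → 10 < 120
No further shutdowns.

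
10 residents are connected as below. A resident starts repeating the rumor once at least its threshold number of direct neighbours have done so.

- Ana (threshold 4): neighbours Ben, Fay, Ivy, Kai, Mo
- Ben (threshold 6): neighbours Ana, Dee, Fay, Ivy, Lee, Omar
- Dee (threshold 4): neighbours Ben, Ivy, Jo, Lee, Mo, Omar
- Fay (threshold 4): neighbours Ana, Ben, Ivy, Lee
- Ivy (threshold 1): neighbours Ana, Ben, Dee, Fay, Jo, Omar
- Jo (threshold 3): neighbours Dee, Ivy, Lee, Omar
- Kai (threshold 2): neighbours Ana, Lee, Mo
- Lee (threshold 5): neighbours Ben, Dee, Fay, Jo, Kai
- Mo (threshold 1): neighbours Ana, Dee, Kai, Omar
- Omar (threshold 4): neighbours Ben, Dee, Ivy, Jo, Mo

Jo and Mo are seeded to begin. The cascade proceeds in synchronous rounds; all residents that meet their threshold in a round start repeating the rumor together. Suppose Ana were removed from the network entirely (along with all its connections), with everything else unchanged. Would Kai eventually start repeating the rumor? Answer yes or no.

With Ana removed:
Round 1 — Jo, Mo start repeating the rumor (initial).
Round 2 — checking thresholds:
  Dee: 2 of 6 neighbours < 4, not yet.
  Ivy: 1 of 5 neighbours ≥ 1, starts repeating the rumor.
  Kai: 1 of 2 neighbours < 2, not yet.
  Lee: 1 of 5 neighbours < 5, not yet.
  Omar: 2 of 5 neighbours < 4, not yet.
Round 3 — no new spreads; cascade stops.

no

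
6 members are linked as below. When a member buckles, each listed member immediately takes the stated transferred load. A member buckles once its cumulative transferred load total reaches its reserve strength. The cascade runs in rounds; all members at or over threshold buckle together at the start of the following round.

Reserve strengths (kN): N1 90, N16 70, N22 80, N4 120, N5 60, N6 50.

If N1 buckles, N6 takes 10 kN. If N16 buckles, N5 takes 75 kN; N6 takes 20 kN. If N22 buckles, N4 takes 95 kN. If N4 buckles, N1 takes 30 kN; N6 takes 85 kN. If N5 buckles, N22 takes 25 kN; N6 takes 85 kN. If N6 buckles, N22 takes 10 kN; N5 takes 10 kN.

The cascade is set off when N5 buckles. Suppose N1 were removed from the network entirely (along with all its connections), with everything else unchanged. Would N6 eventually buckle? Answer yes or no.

yes

With N1 removed:
Round 1 — N5 buckles (initial).
  N22: +25 → 25 < 80
  N6: +85 → 85 ≥ 50
Round 2 — N6 buckles.
  N22: +10 → 35 < 80
No further bucklings.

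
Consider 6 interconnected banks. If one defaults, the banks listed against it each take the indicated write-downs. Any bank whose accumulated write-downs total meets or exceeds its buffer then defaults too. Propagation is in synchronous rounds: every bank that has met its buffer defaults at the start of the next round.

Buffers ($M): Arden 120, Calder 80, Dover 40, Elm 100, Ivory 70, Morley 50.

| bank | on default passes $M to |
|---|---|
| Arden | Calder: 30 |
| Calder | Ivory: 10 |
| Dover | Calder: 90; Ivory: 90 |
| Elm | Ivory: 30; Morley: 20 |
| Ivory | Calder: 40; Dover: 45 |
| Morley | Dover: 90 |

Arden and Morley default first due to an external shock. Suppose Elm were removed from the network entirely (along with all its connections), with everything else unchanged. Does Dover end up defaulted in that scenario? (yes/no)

With Elm removed:
Round 1 — Arden, Morley default (initial).
  Calder: +30 → 30 < 80
  Dover: +90 → 90 ≥ 40
Round 2 — Dover defaults.
  Calder: +90 → 120 ≥ 80
  Ivory: +90 → 90 ≥ 70
Round 3 — Calder, Ivory default.
No further defaults.

yes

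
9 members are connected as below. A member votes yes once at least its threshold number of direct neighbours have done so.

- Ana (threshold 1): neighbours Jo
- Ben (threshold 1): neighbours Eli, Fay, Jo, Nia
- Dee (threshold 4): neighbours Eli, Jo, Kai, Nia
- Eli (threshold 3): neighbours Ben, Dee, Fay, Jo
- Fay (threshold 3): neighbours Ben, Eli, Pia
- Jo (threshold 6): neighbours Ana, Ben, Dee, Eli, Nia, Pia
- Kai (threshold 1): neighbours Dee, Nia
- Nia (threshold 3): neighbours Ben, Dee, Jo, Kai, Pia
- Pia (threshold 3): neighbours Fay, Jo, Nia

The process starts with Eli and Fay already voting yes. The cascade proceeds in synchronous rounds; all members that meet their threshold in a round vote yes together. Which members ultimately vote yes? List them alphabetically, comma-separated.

Round 1 — Eli, Fay vote yes (initial).
Round 2 — checking thresholds:
  Ben: 2 of 4 neighbours ≥ 1, votes yes.
  Dee: 1 of 4 neighbours < 4, not yet.
  Jo: 1 of 6 neighbours < 6, not yet.
  Pia: 1 of 3 neighbours < 3, not yet.
Round 3 — no new yes votes; cascade stops.

Ben, Eli, Fay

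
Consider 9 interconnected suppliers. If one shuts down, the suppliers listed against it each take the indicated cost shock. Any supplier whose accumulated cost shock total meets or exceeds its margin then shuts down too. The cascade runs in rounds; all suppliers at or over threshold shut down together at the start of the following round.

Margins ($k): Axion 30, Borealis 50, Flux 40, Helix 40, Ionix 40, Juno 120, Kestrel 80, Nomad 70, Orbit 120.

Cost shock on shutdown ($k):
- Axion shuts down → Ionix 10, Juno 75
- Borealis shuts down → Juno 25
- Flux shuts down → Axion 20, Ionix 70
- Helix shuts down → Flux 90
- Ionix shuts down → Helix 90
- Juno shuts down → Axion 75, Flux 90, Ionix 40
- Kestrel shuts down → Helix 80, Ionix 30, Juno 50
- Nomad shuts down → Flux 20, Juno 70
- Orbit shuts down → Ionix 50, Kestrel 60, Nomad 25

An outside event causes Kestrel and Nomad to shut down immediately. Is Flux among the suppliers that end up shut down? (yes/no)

yes

Round 1 — Kestrel, Nomad shut down (initial).
  Flux: +20 → 20 < 40
  Helix: +80 → 80 ≥ 40
  Ionix: +30 → 30 < 40
  Juno: +50+70 → 120 ≥ 120
Round 2 — Helix, Juno shut down.
  Axion: +75 → 75 ≥ 30
  Flux: +90+90 → 200 ≥ 40
  Ionix: +40 → 70 ≥ 40
Round 3 — Axion, Flux, Ionix shut down.
No further shutdowns.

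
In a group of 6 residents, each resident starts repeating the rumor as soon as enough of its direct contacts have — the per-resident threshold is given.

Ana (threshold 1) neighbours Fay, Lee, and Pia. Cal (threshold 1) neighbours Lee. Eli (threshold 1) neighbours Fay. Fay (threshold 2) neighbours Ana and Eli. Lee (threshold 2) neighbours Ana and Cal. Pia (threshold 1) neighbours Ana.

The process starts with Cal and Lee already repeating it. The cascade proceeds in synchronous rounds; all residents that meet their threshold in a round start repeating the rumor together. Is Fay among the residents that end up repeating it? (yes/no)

Round 1 — Cal, Lee start repeating the rumor (initial).
Round 2 — checking thresholds:
  Ana: 1 of 3 neighbours ≥ 1, starts repeating the rumor.
Round 3 — checking thresholds:
  Fay: 1 of 2 neighbours < 2, holds.
  Pia: 1 of 1 neighbours ≥ 1, starts repeating the rumor.
Round 4 — no new spreads; cascade stops.

no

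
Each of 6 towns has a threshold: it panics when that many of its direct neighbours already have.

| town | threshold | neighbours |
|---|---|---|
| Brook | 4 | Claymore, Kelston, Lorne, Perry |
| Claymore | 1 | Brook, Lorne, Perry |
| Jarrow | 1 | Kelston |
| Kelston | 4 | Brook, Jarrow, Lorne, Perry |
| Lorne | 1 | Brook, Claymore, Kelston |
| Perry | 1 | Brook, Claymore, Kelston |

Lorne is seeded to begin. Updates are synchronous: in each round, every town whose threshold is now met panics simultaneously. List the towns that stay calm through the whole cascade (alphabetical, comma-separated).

Brook, Jarrow, Kelston

Round 1 — Lorne panics (initial).
Round 2 — checking thresholds:
  Brook: 1 of 4 neighbours < 4, holds.
  Claymore: 1 of 3 neighbours ≥ 1, panics.
  Kelston: 1 of 4 neighbours < 4, holds.
Round 3 — checking thresholds:
  Brook: 2 of 4 neighbours < 4, holds.
  Kelston: 1 of 4 neighbours < 4, holds.
  Perry: 1 of 3 neighbours ≥ 1, panics.
Round 4 — no new panics; cascade stops.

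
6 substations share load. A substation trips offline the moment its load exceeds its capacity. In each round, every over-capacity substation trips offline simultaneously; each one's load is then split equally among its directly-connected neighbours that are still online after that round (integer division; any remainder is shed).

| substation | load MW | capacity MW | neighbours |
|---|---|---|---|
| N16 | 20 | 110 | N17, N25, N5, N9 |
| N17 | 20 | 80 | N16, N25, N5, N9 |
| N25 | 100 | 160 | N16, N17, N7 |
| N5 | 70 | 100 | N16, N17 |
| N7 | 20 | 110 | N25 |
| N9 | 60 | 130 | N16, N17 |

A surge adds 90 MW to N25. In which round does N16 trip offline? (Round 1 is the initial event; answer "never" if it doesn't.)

Round 1 — N25 at 190 > 160. N25 trips offline.
  N25 sheds 190 MW to N16, N17, N7: 63 each (1 lost).
    N16: 20+63 = 83 ≤ 110
    N17: 20+63 = 83 > 80
    N7: 20+63 = 83 ≤ 110
Round 2 — N17 trips offline.
  N17 sheds 83 MW to N16, N5, N9: 27 each (2 lost).
    N16: 83+27 = 110 ≤ 110
    N5: 70+27 = 97 ≤ 100
    N9: 60+27 = 87 ≤ 130
No further trips.

never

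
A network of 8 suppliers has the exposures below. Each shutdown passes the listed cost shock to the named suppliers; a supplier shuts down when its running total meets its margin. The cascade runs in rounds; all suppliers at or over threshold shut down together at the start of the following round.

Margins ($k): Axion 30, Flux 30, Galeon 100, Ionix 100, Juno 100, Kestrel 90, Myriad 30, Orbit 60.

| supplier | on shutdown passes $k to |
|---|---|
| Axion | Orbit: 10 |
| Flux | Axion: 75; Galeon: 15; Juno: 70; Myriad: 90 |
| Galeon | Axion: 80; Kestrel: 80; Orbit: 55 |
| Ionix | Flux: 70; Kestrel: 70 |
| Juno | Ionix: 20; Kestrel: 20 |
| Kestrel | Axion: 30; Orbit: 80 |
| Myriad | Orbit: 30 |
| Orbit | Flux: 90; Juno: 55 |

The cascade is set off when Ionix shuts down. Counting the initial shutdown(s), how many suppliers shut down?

4

Round 1 — Ionix shuts down (initial).
  Flux: +70 → 70 ≥ 30
  Kestrel: +70 → 70 < 90
Round 2 — Flux shuts down.
  Axion: +75 → 75 ≥ 30
  Galeon: +15 → 15 < 100
  Juno: +70 → 70 < 100
  Myriad: +90 → 90 ≥ 30
Round 3 — Axion, Myriad shut down.
  Orbit: +10+30 → 40 < 60
No further shutdowns.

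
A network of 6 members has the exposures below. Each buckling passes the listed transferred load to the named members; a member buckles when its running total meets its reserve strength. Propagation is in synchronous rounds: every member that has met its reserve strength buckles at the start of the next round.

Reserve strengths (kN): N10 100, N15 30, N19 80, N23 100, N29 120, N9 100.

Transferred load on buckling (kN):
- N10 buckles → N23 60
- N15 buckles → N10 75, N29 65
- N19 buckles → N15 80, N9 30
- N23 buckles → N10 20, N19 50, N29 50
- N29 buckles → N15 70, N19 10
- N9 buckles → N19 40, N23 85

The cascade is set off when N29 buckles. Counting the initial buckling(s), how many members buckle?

2

Round 1 — N29 buckles (initial).
  N15: +70 → 70 ≥ 30
  N19: +10 → 10 < 80
Round 2 — N15 buckles.
  N10: +75 → 75 < 100
No further bucklings.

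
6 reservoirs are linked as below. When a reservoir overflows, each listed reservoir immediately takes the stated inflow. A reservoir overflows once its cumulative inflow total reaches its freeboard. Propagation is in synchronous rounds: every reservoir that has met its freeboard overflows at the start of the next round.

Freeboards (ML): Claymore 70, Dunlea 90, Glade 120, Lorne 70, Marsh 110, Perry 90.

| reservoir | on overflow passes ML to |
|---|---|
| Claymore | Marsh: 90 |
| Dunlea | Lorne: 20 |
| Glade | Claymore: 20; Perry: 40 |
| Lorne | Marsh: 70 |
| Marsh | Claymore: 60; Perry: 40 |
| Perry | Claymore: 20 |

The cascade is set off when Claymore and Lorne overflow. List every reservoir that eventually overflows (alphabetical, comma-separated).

Claymore, Lorne, Marsh

Round 1 — Claymore, Lorne overflow (initial).
  Marsh: +90+70 → 160 ≥ 110
Round 2 — Marsh overflows.
  Perry: +40 → 40 < 90
No further overflows.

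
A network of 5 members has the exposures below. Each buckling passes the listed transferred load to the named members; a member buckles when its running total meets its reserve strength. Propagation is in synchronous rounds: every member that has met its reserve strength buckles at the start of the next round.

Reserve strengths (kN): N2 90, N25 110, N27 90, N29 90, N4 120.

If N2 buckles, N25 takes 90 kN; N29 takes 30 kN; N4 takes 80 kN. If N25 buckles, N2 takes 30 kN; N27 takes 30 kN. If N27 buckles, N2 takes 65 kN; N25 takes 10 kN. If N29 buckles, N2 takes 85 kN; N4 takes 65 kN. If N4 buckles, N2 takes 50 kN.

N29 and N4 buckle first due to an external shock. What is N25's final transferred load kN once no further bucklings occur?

Round 1 — N29, N4 buckle (initial).
  N2: +85+50 → 135 ≥ 90
Round 2 — N2 buckles.
  N25: +90 → 90 < 110
No further bucklings.

90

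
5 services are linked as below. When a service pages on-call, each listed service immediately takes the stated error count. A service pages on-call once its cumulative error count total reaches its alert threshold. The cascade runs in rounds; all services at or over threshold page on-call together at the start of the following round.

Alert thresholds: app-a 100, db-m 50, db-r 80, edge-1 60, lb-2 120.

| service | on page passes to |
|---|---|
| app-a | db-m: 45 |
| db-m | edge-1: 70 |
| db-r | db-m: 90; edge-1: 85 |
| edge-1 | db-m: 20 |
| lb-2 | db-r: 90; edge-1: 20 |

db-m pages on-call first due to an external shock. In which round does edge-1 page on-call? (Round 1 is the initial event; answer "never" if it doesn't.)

Round 1 — db-m pages on-call (initial).
  edge-1: +70 → 70 ≥ 60
Round 2 — edge-1 pages on-call.
No further pages.

2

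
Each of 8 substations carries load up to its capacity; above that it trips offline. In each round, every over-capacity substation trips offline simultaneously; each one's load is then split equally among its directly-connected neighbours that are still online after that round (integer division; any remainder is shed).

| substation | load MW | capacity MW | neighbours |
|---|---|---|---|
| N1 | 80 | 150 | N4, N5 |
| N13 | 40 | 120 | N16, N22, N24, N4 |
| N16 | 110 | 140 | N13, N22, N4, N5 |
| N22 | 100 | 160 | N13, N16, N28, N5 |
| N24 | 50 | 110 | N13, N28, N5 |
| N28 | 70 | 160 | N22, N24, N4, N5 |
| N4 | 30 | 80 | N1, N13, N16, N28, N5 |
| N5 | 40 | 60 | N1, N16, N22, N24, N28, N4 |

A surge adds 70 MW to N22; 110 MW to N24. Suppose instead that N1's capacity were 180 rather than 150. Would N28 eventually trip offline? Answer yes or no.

With N1's capacity at 180:
Round 1 — N22 at 170 > 160; N24 at 160 > 110. N22, N24 trip offline.
  N22 sheds 170 MW to N13, N16, N28, N5: 42 each (2 lost).
    N13: 40+42 = 82 ≤ 120
    N16: 110+42 = 152 > 140
    N28: 70+42 = 112 ≤ 160
    N5: 40+42 = 82 > 60
  N24 sheds 160 MW to N13, N28, N5: 53 each (1 lost).
    N13: 82+53 = 135 > 120
    N28: 112+53 = 165 > 160
    N5: 82+53 = 135 > 60
Round 2 — N13, N16, N28, N5 trip offline.
  N13 sheds 135 MW to N4: 135 each.
    N4: 30+135 = 165 > 80
  N16 sheds 152 MW to N4: 152 each.
    N4: 165+152 = 317 > 80
  N28 sheds 165 MW to N4: 165 each.
    N4: 317+165 = 482 > 80
  N5 sheds 135 MW to N1, N4: 67 each (1 lost).
    N1: 80+67 = 147 ≤ 180
    N4: 482+67 = 549 > 80
Round 3 — N4 trips offline.
  N4 sheds 549 MW to N1: 549 each.
    N1: 147+549 = 696 > 180
Round 4 — N1 trips offline.
  N1 sheds 696 MW: no online neighbours, lost.
No further trips.

yes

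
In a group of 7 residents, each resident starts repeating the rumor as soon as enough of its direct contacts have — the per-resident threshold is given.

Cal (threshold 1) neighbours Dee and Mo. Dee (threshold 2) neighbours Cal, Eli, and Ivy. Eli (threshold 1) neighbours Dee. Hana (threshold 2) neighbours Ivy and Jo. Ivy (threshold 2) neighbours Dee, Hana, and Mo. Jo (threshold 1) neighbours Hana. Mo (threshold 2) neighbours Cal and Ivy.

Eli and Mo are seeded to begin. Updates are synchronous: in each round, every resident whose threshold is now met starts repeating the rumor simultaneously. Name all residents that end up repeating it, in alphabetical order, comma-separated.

Round 1 — Eli, Mo start repeating the rumor (initial).
Round 2 — checking thresholds:
  Cal: 1 of 2 neighbours ≥ 1, starts repeating the rumor.
  Dee: 1 of 3 neighbours < 2, holds.
  Ivy: 1 of 3 neighbours < 2, holds.
Round 3 — checking thresholds:
  Dee: 2 of 3 neighbours ≥ 2, starts repeating the rumor.
  Ivy: 1 of 3 neighbours < 2, holds.
Round 4 — checking thresholds:
  Ivy: 2 of 3 neighbours ≥ 2, starts repeating the rumor.
Round 5 — no new spreads; cascade stops.

Cal, Dee, Eli, Ivy, Mo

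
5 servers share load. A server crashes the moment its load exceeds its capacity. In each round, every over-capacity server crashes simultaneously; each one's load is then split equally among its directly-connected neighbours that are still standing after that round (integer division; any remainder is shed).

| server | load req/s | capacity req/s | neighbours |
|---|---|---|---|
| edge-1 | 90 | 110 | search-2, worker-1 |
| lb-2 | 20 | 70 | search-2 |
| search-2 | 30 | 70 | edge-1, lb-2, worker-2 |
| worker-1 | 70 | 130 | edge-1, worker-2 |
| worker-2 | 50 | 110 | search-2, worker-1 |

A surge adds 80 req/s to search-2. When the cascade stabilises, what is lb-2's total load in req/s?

Round 1 — search-2 at 110 > 70. search-2 crashes.
  search-2 sheds 110 req/s to edge-1, lb-2, worker-2: 36 each (2 lost).
    edge-1: 90+36 = 126 > 110
    lb-2: 20+36 = 56 ≤ 70
    worker-2: 50+36 = 86 ≤ 110
Round 2 — edge-1 crashes.
  edge-1 sheds 126 req/s to worker-1: 126 each.
    worker-1: 70+126 = 196 > 130
Round 3 — worker-1 crashes.
  worker-1 sheds 196 req/s to worker-2: 196 each.
    worker-2: 86+196 = 282 > 110
Round 4 — worker-2 crashes.
  worker-2 sheds 282 req/s: no online neighbours, lost.
No further crashes.

56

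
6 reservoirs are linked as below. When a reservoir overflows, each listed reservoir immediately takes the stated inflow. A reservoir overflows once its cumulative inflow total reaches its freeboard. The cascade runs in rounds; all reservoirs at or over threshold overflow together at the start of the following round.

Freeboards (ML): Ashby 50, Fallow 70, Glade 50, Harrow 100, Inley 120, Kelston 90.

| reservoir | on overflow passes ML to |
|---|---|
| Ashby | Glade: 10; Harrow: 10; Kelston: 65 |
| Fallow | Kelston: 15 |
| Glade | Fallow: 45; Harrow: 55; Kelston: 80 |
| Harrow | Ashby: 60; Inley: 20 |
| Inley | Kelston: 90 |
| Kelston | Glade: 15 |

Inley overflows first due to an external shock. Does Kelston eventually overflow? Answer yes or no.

yes

Round 1 — Inley overflows (initial).
  Kelston: +90 → 90 ≥ 90
Round 2 — Kelston overflows.
  Glade: +15 → 15 < 50
No further overflows.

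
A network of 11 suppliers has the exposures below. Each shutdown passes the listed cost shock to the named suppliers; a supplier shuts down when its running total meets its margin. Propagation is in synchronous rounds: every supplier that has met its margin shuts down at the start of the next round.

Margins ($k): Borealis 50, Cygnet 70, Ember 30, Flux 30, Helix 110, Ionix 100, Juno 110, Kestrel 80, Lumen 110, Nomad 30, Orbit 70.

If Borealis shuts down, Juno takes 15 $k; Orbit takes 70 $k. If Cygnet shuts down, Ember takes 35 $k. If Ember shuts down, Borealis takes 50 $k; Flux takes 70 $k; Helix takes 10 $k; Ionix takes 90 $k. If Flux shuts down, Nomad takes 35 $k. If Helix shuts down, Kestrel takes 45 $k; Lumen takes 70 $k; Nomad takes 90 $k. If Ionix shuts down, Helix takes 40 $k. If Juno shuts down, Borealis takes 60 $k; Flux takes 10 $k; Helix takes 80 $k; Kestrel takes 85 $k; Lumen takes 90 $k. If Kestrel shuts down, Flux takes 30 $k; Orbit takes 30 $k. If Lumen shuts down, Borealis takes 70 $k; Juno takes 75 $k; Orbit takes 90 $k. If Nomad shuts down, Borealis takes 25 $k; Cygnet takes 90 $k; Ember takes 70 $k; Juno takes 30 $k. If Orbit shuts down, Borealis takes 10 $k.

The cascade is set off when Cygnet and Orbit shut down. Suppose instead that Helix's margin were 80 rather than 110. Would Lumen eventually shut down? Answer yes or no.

With Helix's margin at 80:
Round 1 — Cygnet, Orbit shut down (initial).
  Borealis: +10 → 10 < 50
  Ember: +35 → 35 ≥ 30
Round 2 — Ember shuts down.
  Borealis: +50 → 60 ≥ 50
  Flux: +70 → 70 ≥ 30
  Helix: +10 → 10 < 80
  Ionix: +90 → 90 < 100
Round 3 — Borealis, Flux shut down.
  Juno: +15 → 15 < 110
  Nomad: +35 → 35 ≥ 30
Round 4 — Nomad shuts down.
  Juno: +30 → 45 < 110
No further shutdowns.

no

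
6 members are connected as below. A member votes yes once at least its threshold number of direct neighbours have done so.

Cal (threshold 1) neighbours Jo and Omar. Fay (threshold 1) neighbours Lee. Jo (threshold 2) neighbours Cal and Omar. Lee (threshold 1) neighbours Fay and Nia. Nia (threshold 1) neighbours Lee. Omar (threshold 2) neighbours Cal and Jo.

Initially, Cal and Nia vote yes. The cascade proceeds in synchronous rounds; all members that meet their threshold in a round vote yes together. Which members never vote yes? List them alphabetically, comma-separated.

Jo, Omar

Round 1 — Cal, Nia vote yes (initial).
Round 2 — checking thresholds:
  Jo: 1 of 2 neighbours < 2, below threshold.
  Lee: 1 of 2 neighbours ≥ 1, votes yes.
  Omar: 1 of 2 neighbours < 2, below threshold.
Round 3 — checking thresholds:
  Fay: 1 of 1 neighbours ≥ 1, votes yes.
  Jo: 1 of 2 neighbours < 2, below threshold.
  Omar: 1 of 2 neighbours < 2, below threshold.
Round 4 — no new yes votes; cascade stops.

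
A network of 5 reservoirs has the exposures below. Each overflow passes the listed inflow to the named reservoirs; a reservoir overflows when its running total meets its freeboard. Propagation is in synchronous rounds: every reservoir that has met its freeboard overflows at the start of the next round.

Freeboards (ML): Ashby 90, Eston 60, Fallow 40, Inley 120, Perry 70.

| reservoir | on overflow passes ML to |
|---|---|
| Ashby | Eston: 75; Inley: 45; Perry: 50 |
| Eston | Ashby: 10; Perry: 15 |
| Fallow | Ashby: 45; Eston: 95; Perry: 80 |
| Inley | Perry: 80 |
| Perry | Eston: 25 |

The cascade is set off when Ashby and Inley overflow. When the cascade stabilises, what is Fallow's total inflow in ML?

Round 1 — Ashby, Inley overflow (initial).
  Eston: +75 → 75 ≥ 60
  Perry: +50+80 → 130 ≥ 70
Round 2 — Eston, Perry overflow.
No further overflows.

0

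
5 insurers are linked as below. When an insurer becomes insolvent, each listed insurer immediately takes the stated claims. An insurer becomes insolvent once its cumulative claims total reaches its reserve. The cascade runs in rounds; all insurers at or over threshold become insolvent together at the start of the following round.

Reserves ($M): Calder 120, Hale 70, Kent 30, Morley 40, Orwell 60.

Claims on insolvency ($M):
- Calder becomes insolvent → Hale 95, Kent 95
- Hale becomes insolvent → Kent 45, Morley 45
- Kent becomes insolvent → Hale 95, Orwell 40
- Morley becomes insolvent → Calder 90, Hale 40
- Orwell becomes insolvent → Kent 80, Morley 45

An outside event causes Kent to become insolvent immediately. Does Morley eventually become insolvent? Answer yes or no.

Round 1 — Kent becomes insolvent (initial).
  Hale: +95 → 95 ≥ 70
  Orwell: +40 → 40 < 60
Round 2 — Hale becomes insolvent.
  Morley: +45 → 45 ≥ 40
Round 3 — Morley becomes insolvent.
  Calder: +90 → 90 < 120
No further insolvencies.

yes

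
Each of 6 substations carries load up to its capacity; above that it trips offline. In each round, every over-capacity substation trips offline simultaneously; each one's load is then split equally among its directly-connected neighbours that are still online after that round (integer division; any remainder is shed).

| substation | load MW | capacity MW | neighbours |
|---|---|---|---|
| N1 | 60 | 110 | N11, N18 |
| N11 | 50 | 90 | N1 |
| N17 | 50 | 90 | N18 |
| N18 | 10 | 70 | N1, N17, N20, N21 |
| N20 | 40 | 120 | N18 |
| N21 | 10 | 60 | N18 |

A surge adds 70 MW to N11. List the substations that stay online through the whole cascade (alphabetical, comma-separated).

N20

Round 1 — N11 at 120 > 90. N11 trips offline.
  N11 sheds 120 MW to N1: 120 each.
    N1: 60+120 = 180 > 110
Round 2 — N1 trips offline.
  N1 sheds 180 MW to N18: 180 each.
    N18: 10+180 = 190 > 70
Round 3 — N18 trips offline.
  N18 sheds 190 MW to N17, N20, N21: 63 each (1 lost).
    N17: 50+63 = 113 > 90
    N20: 40+63 = 103 ≤ 120
    N21: 10+63 = 73 > 60
Round 4 — N17, N21 trip offline.
  N17 sheds 113 MW: no online neighbours, lost.
  N21 sheds 73 MW: no online neighbours, lost.
No further trips.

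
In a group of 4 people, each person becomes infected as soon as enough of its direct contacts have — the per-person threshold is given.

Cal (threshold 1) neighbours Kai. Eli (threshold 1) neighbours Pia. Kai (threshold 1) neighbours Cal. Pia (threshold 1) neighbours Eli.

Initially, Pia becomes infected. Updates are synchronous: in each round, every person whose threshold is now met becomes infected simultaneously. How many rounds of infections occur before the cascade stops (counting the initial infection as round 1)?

2

Round 1 — Pia becomes infected (initial).
Round 2 — checking thresholds:
  Eli: 1 of 1 neighbours ≥ 1, becomes infected.
Round 3 — no new infections; cascade stops.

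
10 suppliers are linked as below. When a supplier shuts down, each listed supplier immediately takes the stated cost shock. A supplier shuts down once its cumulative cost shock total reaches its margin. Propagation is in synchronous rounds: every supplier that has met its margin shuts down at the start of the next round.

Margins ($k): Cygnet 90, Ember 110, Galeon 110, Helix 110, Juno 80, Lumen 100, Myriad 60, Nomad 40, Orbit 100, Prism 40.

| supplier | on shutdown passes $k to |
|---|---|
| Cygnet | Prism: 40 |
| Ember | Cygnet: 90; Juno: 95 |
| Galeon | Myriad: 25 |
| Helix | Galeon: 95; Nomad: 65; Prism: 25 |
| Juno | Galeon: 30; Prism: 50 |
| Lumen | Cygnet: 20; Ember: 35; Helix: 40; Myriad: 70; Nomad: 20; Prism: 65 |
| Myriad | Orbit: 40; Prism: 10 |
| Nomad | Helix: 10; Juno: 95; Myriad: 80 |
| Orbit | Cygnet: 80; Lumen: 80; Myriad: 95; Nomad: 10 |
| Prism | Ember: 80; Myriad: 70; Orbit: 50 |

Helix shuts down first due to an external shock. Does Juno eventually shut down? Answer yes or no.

yes

Round 1 — Helix shuts down (initial).
  Galeon: +95 → 95 < 110
  Nomad: +65 → 65 ≥ 40
  Prism: +25 → 25 < 40
Round 2 — Nomad shuts down.
  Juno: +95 → 95 ≥ 80
  Myriad: +80 → 80 ≥ 60
Round 3 — Juno, Myriad shut down.
  Galeon: +30 → 125 ≥ 110
  Orbit: +40 → 40 < 100
  Prism: +50+10 → 85 ≥ 40
Round 4 — Galeon, Prism shut down.
  Ember: +80 → 80 < 110
  Orbit: +50 → 90 < 100
No further shutdowns.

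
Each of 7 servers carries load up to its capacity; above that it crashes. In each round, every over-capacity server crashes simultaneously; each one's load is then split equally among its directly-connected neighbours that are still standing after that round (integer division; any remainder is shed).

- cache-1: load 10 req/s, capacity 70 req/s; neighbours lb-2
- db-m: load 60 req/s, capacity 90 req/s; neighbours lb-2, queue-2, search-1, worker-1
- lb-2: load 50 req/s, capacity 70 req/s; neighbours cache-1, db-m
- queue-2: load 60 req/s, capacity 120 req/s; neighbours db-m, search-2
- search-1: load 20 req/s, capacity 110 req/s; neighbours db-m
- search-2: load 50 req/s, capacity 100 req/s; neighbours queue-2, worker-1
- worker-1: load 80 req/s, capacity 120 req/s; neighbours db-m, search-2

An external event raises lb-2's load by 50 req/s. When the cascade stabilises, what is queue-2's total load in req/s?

96

Round 1 — lb-2 at 100 > 70. lb-2 crashes.
  lb-2 sheds 100 req/s to cache-1, db-m: 50 each.
    cache-1: 10+50 = 60 ≤ 70
    db-m: 60+50 = 110 > 90
Round 2 — db-m crashes.
  db-m sheds 110 req/s to queue-2, search-1, worker-1: 36 each (2 lost).
    queue-2: 60+36 = 96 ≤ 120
    search-1: 20+36 = 56 ≤ 110
    worker-1: 80+36 = 116 ≤ 120
No further crashes.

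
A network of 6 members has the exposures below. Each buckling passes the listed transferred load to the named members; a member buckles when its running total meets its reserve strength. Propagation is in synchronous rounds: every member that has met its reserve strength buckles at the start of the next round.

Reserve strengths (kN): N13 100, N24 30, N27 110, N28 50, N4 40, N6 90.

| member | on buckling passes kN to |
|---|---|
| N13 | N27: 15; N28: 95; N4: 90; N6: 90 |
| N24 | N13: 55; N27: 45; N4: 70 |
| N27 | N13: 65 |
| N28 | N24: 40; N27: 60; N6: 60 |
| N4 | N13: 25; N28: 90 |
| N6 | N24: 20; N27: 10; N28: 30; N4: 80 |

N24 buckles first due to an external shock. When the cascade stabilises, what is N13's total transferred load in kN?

Round 1 — N24 buckles (initial).
  N13: +55 → 55 < 100
  N27: +45 → 45 < 110
  N4: +70 → 70 ≥ 40
Round 2 — N4 buckles.
  N13: +25 → 80 < 100
  N28: +90 → 90 ≥ 50
Round 3 — N28 buckles.
  N27: +60 → 105 < 110
  N6: +60 → 60 < 90
No further bucklings.

80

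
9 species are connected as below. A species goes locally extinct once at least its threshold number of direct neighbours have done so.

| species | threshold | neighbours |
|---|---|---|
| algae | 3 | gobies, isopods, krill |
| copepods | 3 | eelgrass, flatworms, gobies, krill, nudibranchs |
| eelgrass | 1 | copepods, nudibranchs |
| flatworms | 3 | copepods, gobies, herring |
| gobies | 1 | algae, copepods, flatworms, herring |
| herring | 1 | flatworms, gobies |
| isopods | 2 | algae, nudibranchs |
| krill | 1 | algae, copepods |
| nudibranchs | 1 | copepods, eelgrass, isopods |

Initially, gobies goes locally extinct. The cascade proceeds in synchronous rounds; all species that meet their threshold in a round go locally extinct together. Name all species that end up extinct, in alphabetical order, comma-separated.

Round 1 — gobies goes locally extinct (initial).
Round 2 — checking thresholds:
  algae: 1 of 3 neighbours < 3, not yet.
  copepods: 1 of 5 neighbours < 3, not yet.
  flatworms: 1 of 3 neighbours < 3, not yet.
  herring: 1 of 2 neighbours ≥ 1, goes locally extinct.
Round 3 — no new extinctions; cascade stops.

gobies, herring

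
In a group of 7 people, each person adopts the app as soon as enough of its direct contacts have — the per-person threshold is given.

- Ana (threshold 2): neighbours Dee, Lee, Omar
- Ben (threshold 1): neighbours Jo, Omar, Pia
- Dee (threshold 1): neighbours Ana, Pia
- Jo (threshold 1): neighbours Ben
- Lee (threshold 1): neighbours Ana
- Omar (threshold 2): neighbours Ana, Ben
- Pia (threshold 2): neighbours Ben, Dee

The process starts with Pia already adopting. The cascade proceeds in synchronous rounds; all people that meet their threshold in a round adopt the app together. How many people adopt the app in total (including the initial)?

Round 1 — Pia adopts the app (initial).
Round 2 — checking thresholds:
  Ben: 1 of 3 neighbours ≥ 1, adopts the app.
  Dee: 1 of 2 neighbours ≥ 1, adopts the app.
Round 3 — checking thresholds:
  Ana: 1 of 3 neighbours < 2, holds.
  Jo: 1 of 1 neighbours ≥ 1, adopts the app.
  Omar: 1 of 2 neighbours < 2, holds.
Round 4 — no new adoptions; cascade stops.

4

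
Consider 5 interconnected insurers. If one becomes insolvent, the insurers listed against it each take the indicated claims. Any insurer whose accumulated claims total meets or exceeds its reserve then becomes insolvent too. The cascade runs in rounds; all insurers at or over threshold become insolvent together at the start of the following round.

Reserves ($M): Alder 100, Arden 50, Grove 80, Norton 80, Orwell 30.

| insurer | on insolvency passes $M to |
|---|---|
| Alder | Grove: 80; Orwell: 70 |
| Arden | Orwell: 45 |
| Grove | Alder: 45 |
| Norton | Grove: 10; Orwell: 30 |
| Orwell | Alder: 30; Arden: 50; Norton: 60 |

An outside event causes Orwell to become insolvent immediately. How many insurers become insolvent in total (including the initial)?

2

Round 1 — Orwell becomes insolvent (initial).
  Alder: +30 → 30 < 100
  Arden: +50 → 50 ≥ 50
  Norton: +60 → 60 < 80
Round 2 — Arden becomes insolvent.
No further insolvencies.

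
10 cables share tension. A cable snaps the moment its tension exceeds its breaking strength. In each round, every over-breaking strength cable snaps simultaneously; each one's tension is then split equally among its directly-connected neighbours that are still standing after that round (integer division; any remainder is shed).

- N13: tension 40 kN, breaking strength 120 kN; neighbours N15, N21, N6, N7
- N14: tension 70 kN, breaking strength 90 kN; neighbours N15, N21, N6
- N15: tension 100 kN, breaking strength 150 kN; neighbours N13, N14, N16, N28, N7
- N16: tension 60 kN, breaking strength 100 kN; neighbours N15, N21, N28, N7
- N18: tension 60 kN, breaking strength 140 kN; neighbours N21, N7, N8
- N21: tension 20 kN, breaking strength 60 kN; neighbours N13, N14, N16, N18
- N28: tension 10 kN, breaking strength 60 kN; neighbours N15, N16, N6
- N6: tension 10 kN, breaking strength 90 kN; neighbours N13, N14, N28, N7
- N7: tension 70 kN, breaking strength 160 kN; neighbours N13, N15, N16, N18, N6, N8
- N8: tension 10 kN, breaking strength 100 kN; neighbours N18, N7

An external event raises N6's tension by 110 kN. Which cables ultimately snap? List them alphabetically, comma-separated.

N14, N21, N6

Round 1 — N6 at 120 > 90. N6 snaps.
  N6 sheds 120 kN to N13, N14, N28, N7: 30 each.
    N13: 40+30 = 70 ≤ 120
    N14: 70+30 = 100 > 90
    N28: 10+30 = 40 ≤ 60
    N7: 70+30 = 100 ≤ 160
Round 2 — N14 snaps.
  N14 sheds 100 kN to N15, N21: 50 each.
    N15: 100+50 = 150 ≤ 150
    N21: 20+50 = 70 > 60
Round 3 — N21 snaps.
  N21 sheds 70 kN to N13, N16, N18: 23 each (1 lost).
    N13: 70+23 = 93 ≤ 120
    N16: 60+23 = 83 ≤ 100
    N18: 60+23 = 83 ≤ 140
No further breaks.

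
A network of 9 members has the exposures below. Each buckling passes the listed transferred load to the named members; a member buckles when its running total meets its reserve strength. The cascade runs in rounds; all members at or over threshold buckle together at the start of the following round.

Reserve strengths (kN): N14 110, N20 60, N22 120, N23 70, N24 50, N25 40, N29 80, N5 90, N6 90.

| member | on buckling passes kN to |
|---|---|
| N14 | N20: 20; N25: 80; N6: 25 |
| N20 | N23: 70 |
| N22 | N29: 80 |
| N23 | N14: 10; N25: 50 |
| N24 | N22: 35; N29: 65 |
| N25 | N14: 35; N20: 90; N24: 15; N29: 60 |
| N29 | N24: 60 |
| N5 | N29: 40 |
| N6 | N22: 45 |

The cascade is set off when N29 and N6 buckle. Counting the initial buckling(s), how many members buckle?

Round 1 — N29, N6 buckle (initial).
  N22: +45 → 45 < 120
  N24: +60 → 60 ≥ 50
Round 2 — N24 buckles.
  N22: +35 → 80 < 120
No further bucklings.

3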